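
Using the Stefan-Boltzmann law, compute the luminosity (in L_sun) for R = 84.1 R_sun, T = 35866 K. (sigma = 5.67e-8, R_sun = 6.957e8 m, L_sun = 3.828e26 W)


R = 84.1 * 6.957e8 m = 5.850837e+10 m. L = 4*pi*R^2*sigma*T^4 = 4*pi*(5.850837e+10)^2 * 5.67e-8 * 35866^4 = 4.036088661e+33 W. L/L_sun = 4.036088661e+33 / 3.828e26 = 1.054e+07

1.054e+07 L_sun


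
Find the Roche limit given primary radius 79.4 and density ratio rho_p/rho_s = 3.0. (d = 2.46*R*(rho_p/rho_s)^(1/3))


d_Roche = 2.46 * 79.4 * 3.0^(1/3) = 281.706

281.706


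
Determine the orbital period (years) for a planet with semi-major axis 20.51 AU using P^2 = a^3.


P = a^(3/2) = 20.51^1.5 = 92.8856

92.8856 years


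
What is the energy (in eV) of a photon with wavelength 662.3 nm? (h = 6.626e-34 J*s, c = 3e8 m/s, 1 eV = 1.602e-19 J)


E = hc/lambda = 6.626e-34 * 3e8 / 6.623e-07 = 3.001e-19 J = 1.8735 eV

1.8735 eV


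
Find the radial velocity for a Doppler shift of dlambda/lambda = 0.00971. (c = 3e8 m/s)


v = (dlambda/lambda) * c = 0.00971 * 3e8 = 2.913e+06

2.913e+06 m/s


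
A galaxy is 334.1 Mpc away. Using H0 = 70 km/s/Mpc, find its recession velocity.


v = H0 * d = 70 * 334.1 = 23387.0

23387.0 km/s


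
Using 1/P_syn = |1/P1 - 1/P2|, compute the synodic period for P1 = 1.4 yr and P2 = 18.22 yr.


1/P_syn = |1/P1 - 1/P2| = |1/1.4 - 1/18.22| => P_syn = 1.5165

1.5165 years


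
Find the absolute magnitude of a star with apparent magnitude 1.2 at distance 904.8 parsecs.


M = m - 5*log10(d) + 5 = 1.2 - 5*log10(904.8) + 5 = -8.5828

-8.5828


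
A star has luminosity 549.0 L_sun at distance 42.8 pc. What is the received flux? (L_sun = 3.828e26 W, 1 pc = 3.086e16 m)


F = L / (4*pi*d^2) = 2.102e+29 / (4*pi*(1.321e+18)^2) = 9.586e-09

9.586e-09 W/m^2


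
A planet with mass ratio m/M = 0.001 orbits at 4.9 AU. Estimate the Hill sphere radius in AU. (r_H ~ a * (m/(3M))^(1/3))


r_H = a * (m/3M)^(1/3) = 4.9 * (0.001/3)^(1/3) = 0.3397

0.3397 AU


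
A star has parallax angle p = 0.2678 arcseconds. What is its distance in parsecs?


d = 1/p = 1/0.2678 = 3.7341

3.7341 pc


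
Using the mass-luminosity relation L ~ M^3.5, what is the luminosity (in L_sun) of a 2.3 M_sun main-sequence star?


L/L_sun = (M/M_sun)^3.5 = 2.3^3.5 = 18.4522

18.4522 L_sun


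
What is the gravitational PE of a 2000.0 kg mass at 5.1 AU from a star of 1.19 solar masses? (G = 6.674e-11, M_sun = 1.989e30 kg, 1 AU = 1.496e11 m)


M = 1.19 * 1.989e30 kg = 2.36691e+30 kg; r = 5.1 AU * 1.496e11 m/AU = 7.6296e+11 m. U = -GM*m/r = -(6.674e-11 * 2.36691e+30 * 2000.0) / 7.6296e+11 = -4.141e+11

-4.141e+11 J


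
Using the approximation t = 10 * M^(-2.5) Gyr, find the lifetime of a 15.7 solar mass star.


t = 10 * M^(-2.5) = 10 * 15.7^(-2.5) = 0.0102

0.0102 Gyr


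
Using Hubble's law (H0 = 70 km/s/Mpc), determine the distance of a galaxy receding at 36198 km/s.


d = v / H0 = 36198 / 70 = 517.1143

517.1143 Mpc


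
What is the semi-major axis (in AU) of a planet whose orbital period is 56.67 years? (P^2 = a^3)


a = P^(2/3) = 56.67^(2/3) = 14.7537

14.7537 AU


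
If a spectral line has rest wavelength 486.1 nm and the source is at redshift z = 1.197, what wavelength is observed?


lam_obs = lam_emit * (1 + z) = 486.1 * (1 + 1.197) = 1067.9617

1067.9617 nm


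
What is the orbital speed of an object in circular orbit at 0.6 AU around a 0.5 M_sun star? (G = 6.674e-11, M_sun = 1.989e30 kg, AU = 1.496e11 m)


v = sqrt(GM/r) = sqrt(6.674e-11 * 9.945e+29 / 8.976e+10) = 27192.809

27192.809 m/s


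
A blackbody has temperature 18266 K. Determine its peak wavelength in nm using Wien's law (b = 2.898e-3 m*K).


lam_max = b / T = 2.898e-3 / 18266 = 1.587e-07 m = 158.6554 nm

158.6554 nm


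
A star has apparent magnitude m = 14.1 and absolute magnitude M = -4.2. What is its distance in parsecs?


d = 10^((m - M + 5)/5) = 10^((14.1 - -4.2 + 5)/5) = 45708.819

45708.819 pc


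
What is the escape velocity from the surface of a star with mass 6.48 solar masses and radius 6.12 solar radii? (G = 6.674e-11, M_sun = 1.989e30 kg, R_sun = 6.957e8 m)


M = 6.48 * 1.989e30 kg = 1.288872e+31 kg; R = 6.12 * 6.957e8 m = 4.257684e+09 m. v_esc = sqrt(2GM/R) = sqrt(2 * 6.674e-11 * 1.288872e+31 / 4.257684e+09) = 635662.045

635662.045 m/s


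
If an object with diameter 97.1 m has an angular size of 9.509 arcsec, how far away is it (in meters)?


D = size / theta_rad, theta_rad = 9.509 * pi/(180*3600) = 4.610e-05, D = 2.106e+06

2.106e+06 m


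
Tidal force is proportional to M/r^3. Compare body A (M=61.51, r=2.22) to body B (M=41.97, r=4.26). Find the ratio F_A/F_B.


Ratio = (M1/r1^3) / (M2/r2^3) = (61.51/2.22^3) / (41.97/4.26^3) = 10.3556

10.3556


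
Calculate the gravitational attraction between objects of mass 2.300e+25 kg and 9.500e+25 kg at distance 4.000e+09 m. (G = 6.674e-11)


F = G*m1*m2/r^2 = 6.674e-11 * 2.300e+25 * 9.500e+25 / (4.000e+09)^2 = 6.674e-11 * 2.185e+51 / 1.600e+19 = 9.114e+21

9.114e+21 N


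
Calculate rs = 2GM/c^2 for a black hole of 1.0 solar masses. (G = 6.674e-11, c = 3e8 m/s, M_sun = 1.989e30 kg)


M = 1.0 * 1.989e30 kg = 1.989e+30 kg. rs = 2GM/c^2 = 2 * 6.674e-11 * 1.989e+30 / (3e8)^2 = 2949.908

2949.908 m


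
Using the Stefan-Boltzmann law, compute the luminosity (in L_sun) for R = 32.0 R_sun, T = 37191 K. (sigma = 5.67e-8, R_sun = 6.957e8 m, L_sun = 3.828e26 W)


R = 32.0 * 6.957e8 m = 2.22624e+10 m. L = 4*pi*R^2*sigma*T^4 = 4*pi*(2.22624e+10)^2 * 5.67e-8 * 37191^4 = 6.755979296e+32 W. L/L_sun = 6.755979296e+32 / 3.828e26 = 1.765e+06

1.765e+06 L_sun


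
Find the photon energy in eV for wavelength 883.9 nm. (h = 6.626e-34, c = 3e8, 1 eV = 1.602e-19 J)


E = hc/lambda = 6.626e-34 * 3e8 / 8.839e-07 = 2.249e-19 J = 1.4038 eV

1.4038 eV


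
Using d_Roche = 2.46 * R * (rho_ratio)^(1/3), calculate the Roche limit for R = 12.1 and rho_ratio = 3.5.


d_Roche = 2.46 * 12.1 * 3.5^(1/3) = 45.1936

45.1936


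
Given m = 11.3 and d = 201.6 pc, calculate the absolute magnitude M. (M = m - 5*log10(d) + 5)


M = m - 5*log10(d) + 5 = 11.3 - 5*log10(201.6) + 5 = 4.7775

4.7775


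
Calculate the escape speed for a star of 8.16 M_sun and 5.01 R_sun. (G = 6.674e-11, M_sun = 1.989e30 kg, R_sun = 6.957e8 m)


M = 8.16 * 1.989e30 kg = 1.623024e+31 kg; R = 5.01 * 6.957e8 m = 3.485457e+09 m. v_esc = sqrt(2GM/R) = sqrt(2 * 6.674e-11 * 1.623024e+31 / 3.485457e+09) = 788389.2708

788389.2708 m/s


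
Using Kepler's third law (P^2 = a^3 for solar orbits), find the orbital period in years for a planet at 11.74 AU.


P = a^(3/2) = 11.74^1.5 = 40.2256

40.2256 years


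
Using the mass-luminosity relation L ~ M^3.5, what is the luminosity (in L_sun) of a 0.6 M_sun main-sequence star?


L/L_sun = (M/M_sun)^3.5 = 0.6^3.5 = 0.1673

0.1673 L_sun


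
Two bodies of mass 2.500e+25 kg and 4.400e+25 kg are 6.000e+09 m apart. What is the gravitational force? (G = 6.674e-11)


F = G*m1*m2/r^2 = 6.674e-11 * 2.500e+25 * 4.400e+25 / (6.000e+09)^2 = 6.674e-11 * 1.100e+51 / 3.600e+19 = 2.039e+21

2.039e+21 N


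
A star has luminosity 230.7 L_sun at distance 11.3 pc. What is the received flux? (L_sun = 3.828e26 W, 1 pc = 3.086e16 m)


F = L / (4*pi*d^2) = 8.831e+28 / (4*pi*(3.487e+17)^2) = 5.779e-08

5.779e-08 W/m^2


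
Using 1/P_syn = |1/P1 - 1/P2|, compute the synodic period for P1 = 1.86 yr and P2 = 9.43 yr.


1/P_syn = |1/P1 - 1/P2| = |1/1.86 - 1/9.43| => P_syn = 2.317

2.317 years


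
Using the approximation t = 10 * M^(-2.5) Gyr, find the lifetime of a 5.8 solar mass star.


t = 10 * M^(-2.5) = 10 * 5.8^(-2.5) = 0.1234

0.1234 Gyr


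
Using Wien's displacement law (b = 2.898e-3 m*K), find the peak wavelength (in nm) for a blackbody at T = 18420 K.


lam_max = b / T = 2.898e-3 / 18420 = 1.573e-07 m = 157.329 nm

157.329 nm


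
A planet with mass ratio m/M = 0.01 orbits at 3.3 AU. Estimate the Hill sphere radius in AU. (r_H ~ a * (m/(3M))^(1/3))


r_H = a * (m/3M)^(1/3) = 3.3 * (0.01/3)^(1/3) = 0.493

0.493 AU


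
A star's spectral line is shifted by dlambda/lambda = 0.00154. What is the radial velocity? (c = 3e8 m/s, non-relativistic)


v = (dlambda/lambda) * c = 0.00154 * 3e8 = 462000.0

462000.0 m/s


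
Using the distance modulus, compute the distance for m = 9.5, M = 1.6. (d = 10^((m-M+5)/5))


d = 10^((m - M + 5)/5) = 10^((9.5 - 1.6 + 5)/5) = 380.1894

380.1894 pc


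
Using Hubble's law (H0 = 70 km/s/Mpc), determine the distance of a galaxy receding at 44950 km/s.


d = v / H0 = 44950 / 70 = 642.1429

642.1429 Mpc


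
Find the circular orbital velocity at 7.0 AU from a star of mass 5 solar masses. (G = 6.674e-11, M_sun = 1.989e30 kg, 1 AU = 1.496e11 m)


v = sqrt(GM/r) = sqrt(6.674e-11 * 9.945e+30 / 1.047e+12) = 25175.6492

25175.6492 m/s


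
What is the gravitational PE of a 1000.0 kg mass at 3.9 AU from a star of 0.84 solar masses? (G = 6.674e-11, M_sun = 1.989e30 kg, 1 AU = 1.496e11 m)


M = 0.84 * 1.989e30 kg = 1.67076e+30 kg; r = 3.9 AU * 1.496e11 m/AU = 5.8344e+11 m. U = -GM*m/r = -(6.674e-11 * 1.67076e+30 * 1000.0) / 5.8344e+11 = -1.911e+11

-1.911e+11 J


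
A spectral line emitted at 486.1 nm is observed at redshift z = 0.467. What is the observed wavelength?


lam_obs = lam_emit * (1 + z) = 486.1 * (1 + 0.467) = 713.1087

713.1087 nm


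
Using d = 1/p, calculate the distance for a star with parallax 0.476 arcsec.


d = 1/p = 1/0.476 = 2.1008

2.1008 pc


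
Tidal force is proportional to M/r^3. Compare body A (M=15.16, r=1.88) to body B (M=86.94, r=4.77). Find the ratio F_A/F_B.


Ratio = (M1/r1^3) / (M2/r2^3) = (15.16/1.88^3) / (86.94/4.77^3) = 2.8481

2.8481


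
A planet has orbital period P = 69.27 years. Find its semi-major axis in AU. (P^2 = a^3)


a = P^(2/3) = 69.27^(2/3) = 16.8667

16.8667 AU


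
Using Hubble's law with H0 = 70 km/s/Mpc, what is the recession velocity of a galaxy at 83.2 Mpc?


v = H0 * d = 70 * 83.2 = 5824.0

5824.0 km/s


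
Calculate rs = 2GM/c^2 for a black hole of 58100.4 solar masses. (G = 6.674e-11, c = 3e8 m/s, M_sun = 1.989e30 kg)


M = 58100.4 * 1.989e30 kg = 1.155616956e+35 kg. rs = 2GM/c^2 = 2 * 6.674e-11 * 1.155616956e+35 / (3e8)^2 = 1.714e+08

1.714e+08 m


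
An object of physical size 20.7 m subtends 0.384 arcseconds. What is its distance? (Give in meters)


D = size / theta_rad, theta_rad = 0.384 * pi/(180*3600) = 1.862e-06, D = 1.112e+07

1.112e+07 m


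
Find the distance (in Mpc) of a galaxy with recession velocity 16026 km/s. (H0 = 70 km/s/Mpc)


d = v / H0 = 16026 / 70 = 228.9429

228.9429 Mpc


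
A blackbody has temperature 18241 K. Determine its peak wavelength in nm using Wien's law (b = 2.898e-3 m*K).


lam_max = b / T = 2.898e-3 / 18241 = 1.589e-07 m = 158.8729 nm

158.8729 nm


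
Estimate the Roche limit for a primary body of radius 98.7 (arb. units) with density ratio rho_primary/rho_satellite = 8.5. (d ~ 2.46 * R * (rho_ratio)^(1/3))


d_Roche = 2.46 * 98.7 * 8.5^(1/3) = 495.517

495.517


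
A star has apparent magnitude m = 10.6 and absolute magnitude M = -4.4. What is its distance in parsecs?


d = 10^((m - M + 5)/5) = 10^((10.6 - -4.4 + 5)/5) = 10000.0

10000.0 pc


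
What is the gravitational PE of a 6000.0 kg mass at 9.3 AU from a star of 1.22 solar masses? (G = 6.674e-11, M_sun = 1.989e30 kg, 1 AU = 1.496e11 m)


M = 1.22 * 1.989e30 kg = 2.42658e+30 kg; r = 9.3 AU * 1.496e11 m/AU = 1.39128e+12 m. U = -GM*m/r = -(6.674e-11 * 2.42658e+30 * 6000.0) / 1.39128e+12 = -6.984e+11

-6.984e+11 J


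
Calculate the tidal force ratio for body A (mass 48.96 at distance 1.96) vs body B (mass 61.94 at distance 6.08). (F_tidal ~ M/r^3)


Ratio = (M1/r1^3) / (M2/r2^3) = (48.96/1.96^3) / (61.94/6.08^3) = 23.5946

23.5946


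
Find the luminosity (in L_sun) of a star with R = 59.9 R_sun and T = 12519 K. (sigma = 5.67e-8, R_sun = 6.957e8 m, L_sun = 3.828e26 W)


R = 59.9 * 6.957e8 m = 4.167243e+10 m. L = 4*pi*R^2*sigma*T^4 = 4*pi*(4.167243e+10)^2 * 5.67e-8 * 12519^4 = 3.039268942e+31 W. L/L_sun = 3.039268942e+31 / 3.828e26 = 79395.7404

79395.7404 L_sun


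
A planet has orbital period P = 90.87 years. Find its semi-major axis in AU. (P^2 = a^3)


a = P^(2/3) = 90.87^(2/3) = 20.2122

20.2122 AU


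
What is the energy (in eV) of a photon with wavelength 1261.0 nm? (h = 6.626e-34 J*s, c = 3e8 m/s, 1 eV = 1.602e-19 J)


E = hc/lambda = 6.626e-34 * 3e8 / 1.261e-06 = 1.576e-19 J = 0.984 eV

0.984 eV


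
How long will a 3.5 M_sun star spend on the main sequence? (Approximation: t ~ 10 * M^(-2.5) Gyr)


t = 10 * M^(-2.5) = 10 * 3.5^(-2.5) = 0.4363

0.4363 Gyr


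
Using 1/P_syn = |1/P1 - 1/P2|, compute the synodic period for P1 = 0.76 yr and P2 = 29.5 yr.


1/P_syn = |1/P1 - 1/P2| = |1/0.76 - 1/29.5| => P_syn = 0.7801

0.7801 years


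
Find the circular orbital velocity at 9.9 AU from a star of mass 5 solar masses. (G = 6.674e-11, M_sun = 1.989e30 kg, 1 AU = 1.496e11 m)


v = sqrt(GM/r) = sqrt(6.674e-11 * 9.945e+30 / 1.481e+12) = 21169.5731

21169.5731 m/s


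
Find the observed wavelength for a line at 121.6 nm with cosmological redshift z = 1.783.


lam_obs = lam_emit * (1 + z) = 121.6 * (1 + 1.783) = 338.4128

338.4128 nm


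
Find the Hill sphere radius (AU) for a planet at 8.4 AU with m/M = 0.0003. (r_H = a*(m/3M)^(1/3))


r_H = a * (m/3M)^(1/3) = 8.4 * (0.0003/3)^(1/3) = 0.3899

0.3899 AU


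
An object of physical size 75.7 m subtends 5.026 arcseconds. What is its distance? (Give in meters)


D = size / theta_rad, theta_rad = 5.026 * pi/(180*3600) = 2.437e-05, D = 3.107e+06

3.107e+06 m


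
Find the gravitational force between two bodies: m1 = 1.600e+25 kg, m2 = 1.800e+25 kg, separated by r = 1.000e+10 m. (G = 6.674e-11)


F = G*m1*m2/r^2 = 6.674e-11 * 1.600e+25 * 1.800e+25 / (1.000e+10)^2 = 6.674e-11 * 2.880e+50 / 1.000e+20 = 1.922e+20

1.922e+20 N


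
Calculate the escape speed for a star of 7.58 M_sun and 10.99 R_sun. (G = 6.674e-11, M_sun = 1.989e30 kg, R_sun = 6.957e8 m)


M = 7.58 * 1.989e30 kg = 1.507662e+31 kg; R = 10.99 * 6.957e8 m = 7.645743e+09 m. v_esc = sqrt(2GM/R) = sqrt(2 * 6.674e-11 * 1.507662e+31 / 7.645743e+09) = 513038.8406

513038.8406 m/s


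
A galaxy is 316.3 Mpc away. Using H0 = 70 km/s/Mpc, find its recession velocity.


v = H0 * d = 70 * 316.3 = 22141.0

22141.0 km/s


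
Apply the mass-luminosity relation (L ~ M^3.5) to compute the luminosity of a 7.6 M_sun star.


L/L_sun = (M/M_sun)^3.5 = 7.6^3.5 = 1210.1733

1210.1733 L_sun


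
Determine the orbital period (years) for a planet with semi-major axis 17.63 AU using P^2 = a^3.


P = a^(3/2) = 17.63^1.5 = 74.025

74.025 years


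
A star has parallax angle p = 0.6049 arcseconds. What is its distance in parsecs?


d = 1/p = 1/0.6049 = 1.6532

1.6532 pc


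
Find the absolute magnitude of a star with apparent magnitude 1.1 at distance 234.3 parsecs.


M = m - 5*log10(d) + 5 = 1.1 - 5*log10(234.3) + 5 = -5.7489

-5.7489


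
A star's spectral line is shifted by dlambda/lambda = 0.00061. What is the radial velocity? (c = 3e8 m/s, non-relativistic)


v = (dlambda/lambda) * c = 0.00061 * 3e8 = 183000.0

183000.0 m/s


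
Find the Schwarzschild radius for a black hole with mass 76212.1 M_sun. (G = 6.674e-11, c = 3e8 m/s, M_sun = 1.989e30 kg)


M = 76212.1 * 1.989e30 kg = 1.515858669e+35 kg. rs = 2GM/c^2 = 2 * 6.674e-11 * 1.515858669e+35 / (3e8)^2 = 2.248e+08

2.248e+08 m


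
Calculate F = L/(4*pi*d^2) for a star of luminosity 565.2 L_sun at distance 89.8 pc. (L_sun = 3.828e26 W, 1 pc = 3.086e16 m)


F = L / (4*pi*d^2) = 2.164e+29 / (4*pi*(2.771e+18)^2) = 2.242e-09

2.242e-09 W/m^2


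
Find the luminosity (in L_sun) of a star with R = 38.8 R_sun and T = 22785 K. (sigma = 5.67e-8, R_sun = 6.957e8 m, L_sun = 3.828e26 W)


R = 38.8 * 6.957e8 m = 2.699316e+10 m. L = 4*pi*R^2*sigma*T^4 = 4*pi*(2.699316e+10)^2 * 5.67e-8 * 22785^4 = 1.399253856e+32 W. L/L_sun = 1.399253856e+32 / 3.828e26 = 365531.3104

365531.3104 L_sun


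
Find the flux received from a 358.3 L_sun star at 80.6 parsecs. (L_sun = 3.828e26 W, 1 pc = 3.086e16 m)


F = L / (4*pi*d^2) = 1.372e+29 / (4*pi*(2.487e+18)^2) = 1.764e-09

1.764e-09 W/m^2


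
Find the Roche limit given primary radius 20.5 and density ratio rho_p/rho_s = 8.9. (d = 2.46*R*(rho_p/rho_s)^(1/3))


d_Roche = 2.46 * 20.5 * 8.9^(1/3) = 104.5087

104.5087


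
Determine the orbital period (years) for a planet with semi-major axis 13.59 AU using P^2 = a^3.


P = a^(3/2) = 13.59^1.5 = 50.099

50.099 years


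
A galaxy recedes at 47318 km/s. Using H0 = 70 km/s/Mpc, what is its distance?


d = v / H0 = 47318 / 70 = 675.9714

675.9714 Mpc


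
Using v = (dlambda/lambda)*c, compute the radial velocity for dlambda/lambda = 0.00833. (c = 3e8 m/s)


v = (dlambda/lambda) * c = 0.00833 * 3e8 = 2.499e+06

2.499e+06 m/s


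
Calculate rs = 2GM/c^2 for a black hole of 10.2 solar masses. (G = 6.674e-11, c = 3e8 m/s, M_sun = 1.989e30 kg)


M = 10.2 * 1.989e30 kg = 2.02878e+31 kg. rs = 2GM/c^2 = 2 * 6.674e-11 * 2.02878e+31 / (3e8)^2 = 30089.0616

30089.0616 m


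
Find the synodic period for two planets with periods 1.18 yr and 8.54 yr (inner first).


1/P_syn = |1/P1 - 1/P2| = |1/1.18 - 1/8.54| => P_syn = 1.3692

1.3692 years


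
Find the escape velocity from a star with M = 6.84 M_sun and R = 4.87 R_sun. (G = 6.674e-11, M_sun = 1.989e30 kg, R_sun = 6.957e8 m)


M = 6.84 * 1.989e30 kg = 1.360476e+31 kg; R = 4.87 * 6.957e8 m = 3.388059e+09 m. v_esc = sqrt(2GM/R) = sqrt(2 * 6.674e-11 * 1.360476e+31 / 3.388059e+09) = 732112.8997

732112.8997 m/s


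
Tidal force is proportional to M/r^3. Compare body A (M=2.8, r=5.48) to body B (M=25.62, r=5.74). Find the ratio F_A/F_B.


Ratio = (M1/r1^3) / (M2/r2^3) = (2.8/5.48^3) / (25.62/5.74^3) = 0.1256

0.1256


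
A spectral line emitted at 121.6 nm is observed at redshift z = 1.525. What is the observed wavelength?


lam_obs = lam_emit * (1 + z) = 121.6 * (1 + 1.525) = 307.04

307.04 nm


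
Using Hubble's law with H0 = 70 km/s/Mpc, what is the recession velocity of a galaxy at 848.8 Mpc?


v = H0 * d = 70 * 848.8 = 59416.0

59416.0 km/s


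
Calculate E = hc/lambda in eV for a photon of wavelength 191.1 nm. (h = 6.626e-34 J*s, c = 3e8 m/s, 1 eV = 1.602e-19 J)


E = hc/lambda = 6.626e-34 * 3e8 / 1.911e-07 = 1.040e-18 J = 6.4931 eV

6.4931 eV


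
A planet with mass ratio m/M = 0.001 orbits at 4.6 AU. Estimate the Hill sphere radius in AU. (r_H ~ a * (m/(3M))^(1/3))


r_H = a * (m/3M)^(1/3) = 4.6 * (0.001/3)^(1/3) = 0.3189

0.3189 AU


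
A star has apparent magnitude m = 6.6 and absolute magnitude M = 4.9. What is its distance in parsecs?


d = 10^((m - M + 5)/5) = 10^((6.6 - 4.9 + 5)/5) = 21.8776

21.8776 pc


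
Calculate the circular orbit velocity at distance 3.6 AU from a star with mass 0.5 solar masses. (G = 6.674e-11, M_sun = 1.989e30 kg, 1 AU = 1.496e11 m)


v = sqrt(GM/r) = sqrt(6.674e-11 * 9.945e+29 / 5.386e+11) = 11101.4178

11101.4178 m/s


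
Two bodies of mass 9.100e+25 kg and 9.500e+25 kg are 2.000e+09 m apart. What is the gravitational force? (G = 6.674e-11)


F = G*m1*m2/r^2 = 6.674e-11 * 9.100e+25 * 9.500e+25 / (2.000e+09)^2 = 6.674e-11 * 8.645e+51 / 4.000e+18 = 1.442e+23

1.442e+23 N


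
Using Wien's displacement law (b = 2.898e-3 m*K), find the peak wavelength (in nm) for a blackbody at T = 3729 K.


lam_max = b / T = 2.898e-3 / 3729 = 7.772e-07 m = 777.1521 nm

777.1521 nm


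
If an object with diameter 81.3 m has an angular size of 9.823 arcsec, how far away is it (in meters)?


D = size / theta_rad, theta_rad = 9.823 * pi/(180*3600) = 4.762e-05, D = 1.707e+06

1.707e+06 m


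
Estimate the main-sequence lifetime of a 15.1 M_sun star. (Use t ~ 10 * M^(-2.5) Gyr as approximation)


t = 10 * M^(-2.5) = 10 * 15.1^(-2.5) = 0.0113

0.0113 Gyr


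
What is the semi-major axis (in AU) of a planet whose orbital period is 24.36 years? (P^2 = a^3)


a = P^(2/3) = 24.36^(2/3) = 8.4033

8.4033 AU


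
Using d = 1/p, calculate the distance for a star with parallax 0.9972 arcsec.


d = 1/p = 1/0.9972 = 1.0028

1.0028 pc


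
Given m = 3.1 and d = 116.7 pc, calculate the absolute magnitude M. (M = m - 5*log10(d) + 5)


M = m - 5*log10(d) + 5 = 3.1 - 5*log10(116.7) + 5 = -2.2354

-2.2354


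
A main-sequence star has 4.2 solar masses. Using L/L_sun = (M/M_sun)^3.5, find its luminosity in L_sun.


L/L_sun = (M/M_sun)^3.5 = 4.2^3.5 = 151.8352

151.8352 L_sun


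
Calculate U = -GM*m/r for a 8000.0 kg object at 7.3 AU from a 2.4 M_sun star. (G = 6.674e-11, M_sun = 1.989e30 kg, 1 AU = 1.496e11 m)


M = 2.4 * 1.989e30 kg = 4.7736e+30 kg; r = 7.3 AU * 1.496e11 m/AU = 1.09208e+12 m. U = -GM*m/r = -(6.674e-11 * 4.7736e+30 * 8000.0) / 1.09208e+12 = -2.334e+12

-2.334e+12 J


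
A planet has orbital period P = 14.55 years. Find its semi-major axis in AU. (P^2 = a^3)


a = P^(2/3) = 14.55^(2/3) = 5.9599

5.9599 AU


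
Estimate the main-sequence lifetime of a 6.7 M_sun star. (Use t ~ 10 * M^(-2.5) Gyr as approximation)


t = 10 * M^(-2.5) = 10 * 6.7^(-2.5) = 0.0861

0.0861 Gyr


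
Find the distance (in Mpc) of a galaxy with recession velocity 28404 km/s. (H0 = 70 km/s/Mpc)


d = v / H0 = 28404 / 70 = 405.7714

405.7714 Mpc


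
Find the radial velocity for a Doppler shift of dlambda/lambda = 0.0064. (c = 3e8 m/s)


v = (dlambda/lambda) * c = 0.0064 * 3e8 = 1.920e+06

1.920e+06 m/s


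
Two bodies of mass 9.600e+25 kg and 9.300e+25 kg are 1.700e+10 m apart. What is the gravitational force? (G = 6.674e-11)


F = G*m1*m2/r^2 = 6.674e-11 * 9.600e+25 * 9.300e+25 / (1.700e+10)^2 = 6.674e-11 * 8.928e+51 / 2.890e+20 = 2.062e+21

2.062e+21 N


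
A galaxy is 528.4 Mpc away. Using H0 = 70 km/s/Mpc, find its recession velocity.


v = H0 * d = 70 * 528.4 = 36988.0

36988.0 km/s


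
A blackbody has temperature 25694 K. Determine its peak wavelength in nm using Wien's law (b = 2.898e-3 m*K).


lam_max = b / T = 2.898e-3 / 25694 = 1.128e-07 m = 112.789 nm

112.789 nm


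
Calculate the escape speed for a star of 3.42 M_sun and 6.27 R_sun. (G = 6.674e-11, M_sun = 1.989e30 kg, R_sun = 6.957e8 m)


M = 3.42 * 1.989e30 kg = 6.80238e+30 kg; R = 6.27 * 6.957e8 m = 4.362039e+09 m. v_esc = sqrt(2GM/R) = sqrt(2 * 6.674e-11 * 6.80238e+30 / 4.362039e+09) = 456240.4338

456240.4338 m/s


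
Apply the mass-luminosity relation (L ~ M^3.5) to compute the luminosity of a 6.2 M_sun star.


L/L_sun = (M/M_sun)^3.5 = 6.2^3.5 = 593.4319

593.4319 L_sun


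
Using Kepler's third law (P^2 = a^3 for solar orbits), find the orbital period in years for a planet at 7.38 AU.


P = a^(3/2) = 7.38^1.5 = 20.0486

20.0486 years


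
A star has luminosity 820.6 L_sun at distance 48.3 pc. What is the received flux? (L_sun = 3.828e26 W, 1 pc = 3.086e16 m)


F = L / (4*pi*d^2) = 3.141e+29 / (4*pi*(1.491e+18)^2) = 1.125e-08

1.125e-08 W/m^2


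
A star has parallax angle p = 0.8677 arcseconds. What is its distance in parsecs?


d = 1/p = 1/0.8677 = 1.1525

1.1525 pc


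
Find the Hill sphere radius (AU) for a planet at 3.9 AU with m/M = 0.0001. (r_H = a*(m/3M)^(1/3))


r_H = a * (m/3M)^(1/3) = 3.9 * (0.0001/3)^(1/3) = 0.1255

0.1255 AU


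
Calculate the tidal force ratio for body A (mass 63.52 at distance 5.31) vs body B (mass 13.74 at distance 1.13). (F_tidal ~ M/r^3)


Ratio = (M1/r1^3) / (M2/r2^3) = (63.52/5.31^3) / (13.74/1.13^3) = 0.0446

0.0446


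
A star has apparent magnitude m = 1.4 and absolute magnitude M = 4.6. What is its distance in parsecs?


d = 10^((m - M + 5)/5) = 10^((1.4 - 4.6 + 5)/5) = 2.2909

2.2909 pc


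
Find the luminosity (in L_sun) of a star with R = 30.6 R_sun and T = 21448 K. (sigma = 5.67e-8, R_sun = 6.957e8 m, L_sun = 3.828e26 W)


R = 30.6 * 6.957e8 m = 2.128842e+10 m. L = 4*pi*R^2*sigma*T^4 = 4*pi*(2.128842e+10)^2 * 5.67e-8 * 21448^4 = 6.833244909e+31 W. L/L_sun = 6.833244909e+31 / 3.828e26 = 178506.9203

178506.9203 L_sun


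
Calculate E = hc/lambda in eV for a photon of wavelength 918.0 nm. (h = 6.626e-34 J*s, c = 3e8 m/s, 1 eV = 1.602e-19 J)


E = hc/lambda = 6.626e-34 * 3e8 / 9.180e-07 = 2.165e-19 J = 1.3517 eV

1.3517 eV


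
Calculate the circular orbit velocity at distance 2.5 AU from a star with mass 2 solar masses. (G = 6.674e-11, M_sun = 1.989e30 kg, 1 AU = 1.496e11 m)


v = sqrt(GM/r) = sqrt(6.674e-11 * 3.978e+30 / 3.740e+11) = 26643.4027

26643.4027 m/s


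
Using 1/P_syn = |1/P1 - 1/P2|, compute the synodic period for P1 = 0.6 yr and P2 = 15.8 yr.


1/P_syn = |1/P1 - 1/P2| = |1/0.6 - 1/15.8| => P_syn = 0.6237

0.6237 years


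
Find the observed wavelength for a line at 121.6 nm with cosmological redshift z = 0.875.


lam_obs = lam_emit * (1 + z) = 121.6 * (1 + 0.875) = 228.0

228.0 nm


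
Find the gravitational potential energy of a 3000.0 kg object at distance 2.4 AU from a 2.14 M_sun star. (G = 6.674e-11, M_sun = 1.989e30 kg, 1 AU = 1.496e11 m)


M = 2.14 * 1.989e30 kg = 4.25646e+30 kg; r = 2.4 AU * 1.496e11 m/AU = 3.5904e+11 m. U = -GM*m/r = -(6.674e-11 * 4.25646e+30 * 3000.0) / 3.5904e+11 = -2.374e+12

-2.374e+12 J


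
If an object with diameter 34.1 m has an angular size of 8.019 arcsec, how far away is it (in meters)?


D = size / theta_rad, theta_rad = 8.019 * pi/(180*3600) = 3.888e-05, D = 877120.5753

877120.5753 m


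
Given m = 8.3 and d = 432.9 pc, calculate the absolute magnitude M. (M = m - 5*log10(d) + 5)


M = m - 5*log10(d) + 5 = 8.3 - 5*log10(432.9) + 5 = 0.1181

0.1181


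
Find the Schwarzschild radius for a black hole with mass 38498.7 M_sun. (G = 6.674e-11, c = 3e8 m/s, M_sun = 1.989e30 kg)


M = 38498.7 * 1.989e30 kg = 7.65739143e+34 kg. rs = 2GM/c^2 = 2 * 6.674e-11 * 7.65739143e+34 / (3e8)^2 = 1.136e+08

1.136e+08 m


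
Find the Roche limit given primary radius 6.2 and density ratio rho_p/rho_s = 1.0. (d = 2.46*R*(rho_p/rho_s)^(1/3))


d_Roche = 2.46 * 6.2 * 1.0^(1/3) = 15.252

15.252


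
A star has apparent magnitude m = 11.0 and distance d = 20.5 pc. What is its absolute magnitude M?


M = m - 5*log10(d) + 5 = 11.0 - 5*log10(20.5) + 5 = 9.4412

9.4412


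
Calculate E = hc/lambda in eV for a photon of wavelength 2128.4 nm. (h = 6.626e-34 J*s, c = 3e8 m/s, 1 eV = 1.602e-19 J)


E = hc/lambda = 6.626e-34 * 3e8 / 2.128e-06 = 9.339e-20 J = 0.583 eV

0.583 eV


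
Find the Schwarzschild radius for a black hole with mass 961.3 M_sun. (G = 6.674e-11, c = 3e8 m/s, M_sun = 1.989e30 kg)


M = 961.3 * 1.989e30 kg = 1.9120257e+33 kg. rs = 2GM/c^2 = 2 * 6.674e-11 * 1.9120257e+33 / (3e8)^2 = 2.836e+06

2.836e+06 m


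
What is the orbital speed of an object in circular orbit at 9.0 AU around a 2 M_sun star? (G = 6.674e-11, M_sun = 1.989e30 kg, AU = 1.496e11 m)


v = sqrt(GM/r) = sqrt(6.674e-11 * 3.978e+30 / 1.346e+12) = 14042.3062

14042.3062 m/s


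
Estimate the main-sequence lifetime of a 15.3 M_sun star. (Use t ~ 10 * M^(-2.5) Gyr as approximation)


t = 10 * M^(-2.5) = 10 * 15.3^(-2.5) = 0.0109

0.0109 Gyr


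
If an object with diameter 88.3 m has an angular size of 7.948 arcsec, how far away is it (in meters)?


D = size / theta_rad, theta_rad = 7.948 * pi/(180*3600) = 3.853e-05, D = 2.292e+06

2.292e+06 m


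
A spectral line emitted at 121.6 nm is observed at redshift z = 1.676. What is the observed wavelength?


lam_obs = lam_emit * (1 + z) = 121.6 * (1 + 1.676) = 325.4016

325.4016 nm


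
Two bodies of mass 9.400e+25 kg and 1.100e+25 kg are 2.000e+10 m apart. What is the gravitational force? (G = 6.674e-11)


F = G*m1*m2/r^2 = 6.674e-11 * 9.400e+25 * 1.100e+25 / (2.000e+10)^2 = 6.674e-11 * 1.034e+51 / 4.000e+20 = 1.725e+20

1.725e+20 N


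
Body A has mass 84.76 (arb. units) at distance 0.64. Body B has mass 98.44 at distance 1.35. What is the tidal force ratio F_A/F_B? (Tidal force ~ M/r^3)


Ratio = (M1/r1^3) / (M2/r2^3) = (84.76/0.64^3) / (98.44/1.35^3) = 8.0813

8.0813


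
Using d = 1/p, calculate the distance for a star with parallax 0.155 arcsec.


d = 1/p = 1/0.155 = 6.4516

6.4516 pc


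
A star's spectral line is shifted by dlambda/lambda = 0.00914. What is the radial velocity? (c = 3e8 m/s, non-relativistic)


v = (dlambda/lambda) * c = 0.00914 * 3e8 = 2.742e+06

2.742e+06 m/s


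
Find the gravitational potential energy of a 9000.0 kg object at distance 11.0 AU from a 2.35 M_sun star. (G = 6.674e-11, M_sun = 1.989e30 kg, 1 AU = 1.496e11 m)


M = 2.35 * 1.989e30 kg = 4.67415e+30 kg; r = 11.0 AU * 1.496e11 m/AU = 1.6456e+12 m. U = -GM*m/r = -(6.674e-11 * 4.67415e+30 * 9000.0) / 1.6456e+12 = -1.706e+12

-1.706e+12 J


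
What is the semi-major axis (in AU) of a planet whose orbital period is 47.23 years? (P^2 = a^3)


a = P^(2/3) = 47.23^(2/3) = 13.0661

13.0661 AU


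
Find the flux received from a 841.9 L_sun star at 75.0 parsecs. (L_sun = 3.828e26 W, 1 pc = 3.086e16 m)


F = L / (4*pi*d^2) = 3.223e+29 / (4*pi*(2.314e+18)^2) = 4.787e-09

4.787e-09 W/m^2


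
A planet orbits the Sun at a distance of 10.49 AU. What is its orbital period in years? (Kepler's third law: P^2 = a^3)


P = a^(3/2) = 10.49^1.5 = 33.9753

33.9753 years


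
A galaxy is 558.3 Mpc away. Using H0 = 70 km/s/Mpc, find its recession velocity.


v = H0 * d = 70 * 558.3 = 39081.0

39081.0 km/s


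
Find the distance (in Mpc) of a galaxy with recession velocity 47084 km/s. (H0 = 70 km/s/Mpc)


d = v / H0 = 47084 / 70 = 672.6286

672.6286 Mpc


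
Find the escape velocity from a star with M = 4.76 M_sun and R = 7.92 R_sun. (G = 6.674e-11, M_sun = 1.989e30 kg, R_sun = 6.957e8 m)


M = 4.76 * 1.989e30 kg = 9.46764e+30 kg; R = 7.92 * 6.957e8 m = 5.509944e+09 m. v_esc = sqrt(2GM/R) = sqrt(2 * 6.674e-11 * 9.46764e+30 / 5.509944e+09) = 478911.6198

478911.6198 m/s


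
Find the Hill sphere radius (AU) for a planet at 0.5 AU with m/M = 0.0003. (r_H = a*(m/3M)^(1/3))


r_H = a * (m/3M)^(1/3) = 0.5 * (0.0003/3)^(1/3) = 0.0232

0.0232 AU


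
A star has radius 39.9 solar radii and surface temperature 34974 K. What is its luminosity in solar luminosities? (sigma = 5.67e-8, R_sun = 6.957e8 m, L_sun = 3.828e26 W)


R = 39.9 * 6.957e8 m = 2.775843e+10 m. L = 4*pi*R^2*sigma*T^4 = 4*pi*(2.775843e+10)^2 * 5.67e-8 * 34974^4 = 8.214174862e+32 W. L/L_sun = 8.214174862e+32 / 3.828e26 = 2.146e+06

2.146e+06 L_sun


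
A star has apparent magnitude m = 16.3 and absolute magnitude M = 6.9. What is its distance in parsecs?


d = 10^((m - M + 5)/5) = 10^((16.3 - 6.9 + 5)/5) = 758.5776

758.5776 pc


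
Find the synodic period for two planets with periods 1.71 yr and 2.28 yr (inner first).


1/P_syn = |1/P1 - 1/P2| = |1/1.71 - 1/2.28| => P_syn = 6.84

6.84 years


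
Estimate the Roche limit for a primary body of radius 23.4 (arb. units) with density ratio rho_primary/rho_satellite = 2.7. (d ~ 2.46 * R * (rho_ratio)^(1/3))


d_Roche = 2.46 * 23.4 * 2.7^(1/3) = 80.1565

80.1565


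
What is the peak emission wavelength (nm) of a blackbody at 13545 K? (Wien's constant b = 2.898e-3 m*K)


lam_max = b / T = 2.898e-3 / 13545 = 2.140e-07 m = 213.9535 nm

213.9535 nm


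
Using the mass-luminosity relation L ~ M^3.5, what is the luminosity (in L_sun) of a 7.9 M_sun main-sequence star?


L/L_sun = (M/M_sun)^3.5 = 7.9^3.5 = 1385.7817

1385.7817 L_sun


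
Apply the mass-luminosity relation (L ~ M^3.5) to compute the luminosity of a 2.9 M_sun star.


L/L_sun = (M/M_sun)^3.5 = 2.9^3.5 = 41.533

41.533 L_sun


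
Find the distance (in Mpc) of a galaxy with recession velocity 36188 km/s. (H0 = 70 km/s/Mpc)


d = v / H0 = 36188 / 70 = 516.9714

516.9714 Mpc


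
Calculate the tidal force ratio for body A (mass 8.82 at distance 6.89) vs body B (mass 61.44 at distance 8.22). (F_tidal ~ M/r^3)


Ratio = (M1/r1^3) / (M2/r2^3) = (8.82/6.89^3) / (61.44/8.22^3) = 0.2438

0.2438


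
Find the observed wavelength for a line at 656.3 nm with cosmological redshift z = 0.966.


lam_obs = lam_emit * (1 + z) = 656.3 * (1 + 0.966) = 1290.2858

1290.2858 nm


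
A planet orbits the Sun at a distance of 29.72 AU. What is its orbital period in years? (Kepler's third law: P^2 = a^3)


P = a^(3/2) = 29.72^1.5 = 162.0217

162.0217 years


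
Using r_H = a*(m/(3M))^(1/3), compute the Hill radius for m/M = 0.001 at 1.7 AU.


r_H = a * (m/3M)^(1/3) = 1.7 * (0.001/3)^(1/3) = 0.1179

0.1179 AU


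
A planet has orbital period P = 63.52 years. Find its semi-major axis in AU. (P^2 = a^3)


a = P^(2/3) = 63.52^(2/3) = 15.9199

15.9199 AU


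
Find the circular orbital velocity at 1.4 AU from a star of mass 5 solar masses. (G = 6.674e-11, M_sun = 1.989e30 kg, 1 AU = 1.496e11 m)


v = sqrt(GM/r) = sqrt(6.674e-11 * 9.945e+30 / 2.094e+11) = 56294.4629

56294.4629 m/s


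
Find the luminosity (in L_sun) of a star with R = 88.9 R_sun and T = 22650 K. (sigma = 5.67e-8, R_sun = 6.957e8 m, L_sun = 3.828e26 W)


R = 88.9 * 6.957e8 m = 6.184773e+10 m. L = 4*pi*R^2*sigma*T^4 = 4*pi*(6.184773e+10)^2 * 5.67e-8 * 22650^4 = 7.173205569e+32 W. L/L_sun = 7.173205569e+32 / 3.828e26 = 1.874e+06

1.874e+06 L_sun


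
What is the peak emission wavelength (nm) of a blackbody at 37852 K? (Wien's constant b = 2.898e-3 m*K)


lam_max = b / T = 2.898e-3 / 37852 = 7.656e-08 m = 76.5613 nm

76.5613 nm


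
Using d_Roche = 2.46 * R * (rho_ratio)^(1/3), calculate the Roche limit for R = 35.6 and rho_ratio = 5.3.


d_Roche = 2.46 * 35.6 * 5.3^(1/3) = 152.6899

152.6899


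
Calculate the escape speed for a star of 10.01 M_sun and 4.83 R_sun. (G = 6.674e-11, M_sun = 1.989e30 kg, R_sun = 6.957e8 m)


M = 10.01 * 1.989e30 kg = 1.990989e+31 kg; R = 4.83 * 6.957e8 m = 3.360231e+09 m. v_esc = sqrt(2GM/R) = sqrt(2 * 6.674e-11 * 1.990989e+31 / 3.360231e+09) = 889319.8012

889319.8012 m/s


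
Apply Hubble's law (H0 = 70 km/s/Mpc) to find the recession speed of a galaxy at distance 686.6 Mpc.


v = H0 * d = 70 * 686.6 = 48062.0

48062.0 km/s


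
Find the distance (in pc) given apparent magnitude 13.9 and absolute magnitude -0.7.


d = 10^((m - M + 5)/5) = 10^((13.9 - -0.7 + 5)/5) = 8317.6377

8317.6377 pc


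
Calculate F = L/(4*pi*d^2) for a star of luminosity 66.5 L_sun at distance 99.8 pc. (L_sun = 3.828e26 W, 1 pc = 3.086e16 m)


F = L / (4*pi*d^2) = 2.546e+28 / (4*pi*(3.080e+18)^2) = 2.136e-10

2.136e-10 W/m^2


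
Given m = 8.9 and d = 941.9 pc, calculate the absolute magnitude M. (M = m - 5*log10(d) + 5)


M = m - 5*log10(d) + 5 = 8.9 - 5*log10(941.9) + 5 = -0.97

-0.97


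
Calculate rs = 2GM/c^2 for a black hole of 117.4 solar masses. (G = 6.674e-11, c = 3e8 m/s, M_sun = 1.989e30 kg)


M = 117.4 * 1.989e30 kg = 2.335086e+32 kg. rs = 2GM/c^2 = 2 * 6.674e-11 * 2.335086e+32 / (3e8)^2 = 346319.1992

346319.1992 m


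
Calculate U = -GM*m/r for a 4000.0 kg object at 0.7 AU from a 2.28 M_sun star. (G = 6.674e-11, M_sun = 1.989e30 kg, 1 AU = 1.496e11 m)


M = 2.28 * 1.989e30 kg = 4.53492e+30 kg; r = 0.7 AU * 1.496e11 m/AU = 1.0472e+11 m. U = -GM*m/r = -(6.674e-11 * 4.53492e+30 * 4000.0) / 1.0472e+11 = -1.156e+13

-1.156e+13 J


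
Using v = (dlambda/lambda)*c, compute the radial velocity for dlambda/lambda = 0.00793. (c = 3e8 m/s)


v = (dlambda/lambda) * c = 0.00793 * 3e8 = 2.379e+06

2.379e+06 m/s


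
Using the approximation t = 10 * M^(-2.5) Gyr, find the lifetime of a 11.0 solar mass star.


t = 10 * M^(-2.5) = 10 * 11.0^(-2.5) = 0.0249

0.0249 Gyr


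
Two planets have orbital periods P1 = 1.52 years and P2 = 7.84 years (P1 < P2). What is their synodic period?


1/P_syn = |1/P1 - 1/P2| = |1/1.52 - 1/7.84| => P_syn = 1.8856

1.8856 years


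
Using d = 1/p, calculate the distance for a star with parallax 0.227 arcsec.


d = 1/p = 1/0.227 = 4.4053

4.4053 pc


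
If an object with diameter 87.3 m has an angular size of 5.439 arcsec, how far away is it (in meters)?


D = size / theta_rad, theta_rad = 5.439 * pi/(180*3600) = 2.637e-05, D = 3.311e+06

3.311e+06 m


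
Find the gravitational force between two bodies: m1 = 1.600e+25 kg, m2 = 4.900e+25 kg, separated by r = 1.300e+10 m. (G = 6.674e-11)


F = G*m1*m2/r^2 = 6.674e-11 * 1.600e+25 * 4.900e+25 / (1.300e+10)^2 = 6.674e-11 * 7.840e+50 / 1.690e+20 = 3.096e+20

3.096e+20 N


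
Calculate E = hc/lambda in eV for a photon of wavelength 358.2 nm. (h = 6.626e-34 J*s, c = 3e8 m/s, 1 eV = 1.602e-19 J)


E = hc/lambda = 6.626e-34 * 3e8 / 3.582e-07 = 5.549e-19 J = 3.4641 eV

3.4641 eV


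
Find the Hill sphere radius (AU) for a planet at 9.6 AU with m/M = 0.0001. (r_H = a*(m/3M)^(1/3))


r_H = a * (m/3M)^(1/3) = 9.6 * (0.0001/3)^(1/3) = 0.309

0.309 AU


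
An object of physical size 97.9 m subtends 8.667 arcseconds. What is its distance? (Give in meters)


D = size / theta_rad, theta_rad = 8.667 * pi/(180*3600) = 4.202e-05, D = 2.330e+06

2.330e+06 m


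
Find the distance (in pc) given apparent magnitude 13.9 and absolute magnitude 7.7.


d = 10^((m - M + 5)/5) = 10^((13.9 - 7.7 + 5)/5) = 173.7801

173.7801 pc


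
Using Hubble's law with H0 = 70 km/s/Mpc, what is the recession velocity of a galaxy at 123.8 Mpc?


v = H0 * d = 70 * 123.8 = 8666.0

8666.0 km/s


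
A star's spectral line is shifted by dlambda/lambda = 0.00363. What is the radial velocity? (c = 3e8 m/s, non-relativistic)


v = (dlambda/lambda) * c = 0.00363 * 3e8 = 1.089e+06

1.089e+06 m/s


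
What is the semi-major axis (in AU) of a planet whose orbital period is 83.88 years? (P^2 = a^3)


a = P^(2/3) = 83.88^(2/3) = 19.1619

19.1619 AU


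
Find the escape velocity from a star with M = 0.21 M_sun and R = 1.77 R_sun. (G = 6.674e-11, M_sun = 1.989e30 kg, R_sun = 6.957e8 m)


M = 0.21 * 1.989e30 kg = 4.1769e+29 kg; R = 1.77 * 6.957e8 m = 1.231389e+09 m. v_esc = sqrt(2GM/R) = sqrt(2 * 6.674e-11 * 4.1769e+29 / 1.231389e+09) = 212783.2819

212783.2819 m/s


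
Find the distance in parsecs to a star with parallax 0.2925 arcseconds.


d = 1/p = 1/0.2925 = 3.4188

3.4188 pc


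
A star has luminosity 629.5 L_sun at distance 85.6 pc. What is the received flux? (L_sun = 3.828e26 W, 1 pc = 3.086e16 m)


F = L / (4*pi*d^2) = 2.410e+29 / (4*pi*(2.642e+18)^2) = 2.748e-09

2.748e-09 W/m^2


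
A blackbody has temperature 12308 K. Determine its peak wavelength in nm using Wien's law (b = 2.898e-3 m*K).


lam_max = b / T = 2.898e-3 / 12308 = 2.355e-07 m = 235.4566 nm

235.4566 nm


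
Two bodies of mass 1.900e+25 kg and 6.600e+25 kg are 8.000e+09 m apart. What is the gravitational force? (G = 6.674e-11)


F = G*m1*m2/r^2 = 6.674e-11 * 1.900e+25 * 6.600e+25 / (8.000e+09)^2 = 6.674e-11 * 1.254e+51 / 6.400e+19 = 1.308e+21

1.308e+21 N


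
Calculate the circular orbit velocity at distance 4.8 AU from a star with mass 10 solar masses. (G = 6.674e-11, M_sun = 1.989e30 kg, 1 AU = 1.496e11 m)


v = sqrt(GM/r) = sqrt(6.674e-11 * 1.989e+31 / 7.181e+11) = 42995.6063

42995.6063 m/s


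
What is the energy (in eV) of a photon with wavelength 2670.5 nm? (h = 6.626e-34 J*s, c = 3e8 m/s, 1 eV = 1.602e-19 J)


E = hc/lambda = 6.626e-34 * 3e8 / 2.671e-06 = 7.444e-20 J = 0.4646 eV

0.4646 eV


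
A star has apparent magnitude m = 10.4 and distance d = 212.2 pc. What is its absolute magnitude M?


M = m - 5*log10(d) + 5 = 10.4 - 5*log10(212.2) + 5 = 3.7663

3.7663


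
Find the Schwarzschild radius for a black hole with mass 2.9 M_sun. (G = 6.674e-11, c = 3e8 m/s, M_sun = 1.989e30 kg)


M = 2.9 * 1.989e30 kg = 5.7681e+30 kg. rs = 2GM/c^2 = 2 * 6.674e-11 * 5.7681e+30 / (3e8)^2 = 8554.7332

8554.7332 m
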